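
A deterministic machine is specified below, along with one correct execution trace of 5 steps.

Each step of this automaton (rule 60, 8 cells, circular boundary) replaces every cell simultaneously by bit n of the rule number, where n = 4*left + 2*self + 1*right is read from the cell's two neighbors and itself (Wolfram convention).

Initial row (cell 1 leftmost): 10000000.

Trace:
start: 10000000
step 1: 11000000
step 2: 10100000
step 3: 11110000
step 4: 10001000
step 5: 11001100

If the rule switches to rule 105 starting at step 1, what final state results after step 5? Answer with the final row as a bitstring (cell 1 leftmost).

00111110

(re-executing steps 1..5 under rule 105; state before step 1: 10000000)
step 1: 00111110
step 2: 10100010
step 3: 01001001
step 4: 10000000
step 5: 00111110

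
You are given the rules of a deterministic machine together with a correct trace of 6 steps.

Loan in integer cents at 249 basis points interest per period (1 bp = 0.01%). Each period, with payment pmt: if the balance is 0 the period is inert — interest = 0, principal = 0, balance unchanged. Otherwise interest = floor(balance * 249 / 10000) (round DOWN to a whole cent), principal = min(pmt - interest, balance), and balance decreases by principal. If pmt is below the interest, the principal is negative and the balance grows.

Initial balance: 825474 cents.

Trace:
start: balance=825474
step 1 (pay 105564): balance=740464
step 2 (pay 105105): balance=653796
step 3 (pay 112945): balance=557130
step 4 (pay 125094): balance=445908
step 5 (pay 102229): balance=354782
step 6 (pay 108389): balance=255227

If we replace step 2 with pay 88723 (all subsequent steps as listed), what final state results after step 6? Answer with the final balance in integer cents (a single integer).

273302

(re-executing from step 2 with the substitution; state before step 2: balance=740464)
step 2 (pay 88723): balance=670178
step 3 (pay 112945): balance=573920
step 4 (pay 125094): balance=463116
step 5 (pay 102229): balance=372418
step 6 (pay 108389): balance=273302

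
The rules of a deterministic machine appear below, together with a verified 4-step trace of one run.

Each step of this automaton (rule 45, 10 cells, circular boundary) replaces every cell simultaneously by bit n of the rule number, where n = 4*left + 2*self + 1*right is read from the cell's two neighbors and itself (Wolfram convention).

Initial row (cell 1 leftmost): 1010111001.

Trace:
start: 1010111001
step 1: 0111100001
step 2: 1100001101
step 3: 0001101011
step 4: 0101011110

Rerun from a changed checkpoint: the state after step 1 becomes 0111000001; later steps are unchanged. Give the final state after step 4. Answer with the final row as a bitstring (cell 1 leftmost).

0101110010

state after step 1 := 0111000001
step 2: 1100011101
step 3: 0001010011
step 4: 0101110010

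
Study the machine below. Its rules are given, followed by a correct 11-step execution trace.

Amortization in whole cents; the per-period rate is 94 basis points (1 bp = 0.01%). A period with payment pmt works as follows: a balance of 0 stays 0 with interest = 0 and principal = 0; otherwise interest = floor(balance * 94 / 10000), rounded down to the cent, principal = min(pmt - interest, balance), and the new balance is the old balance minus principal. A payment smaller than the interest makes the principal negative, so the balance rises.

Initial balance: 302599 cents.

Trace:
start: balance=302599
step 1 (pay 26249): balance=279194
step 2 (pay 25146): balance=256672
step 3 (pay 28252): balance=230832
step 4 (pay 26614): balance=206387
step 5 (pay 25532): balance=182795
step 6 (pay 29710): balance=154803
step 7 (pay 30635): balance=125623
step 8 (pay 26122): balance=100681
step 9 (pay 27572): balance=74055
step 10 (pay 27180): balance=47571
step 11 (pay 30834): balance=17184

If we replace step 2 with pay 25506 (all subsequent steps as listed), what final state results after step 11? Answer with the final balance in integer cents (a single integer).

(re-executing from step 2 with the substitution; state before step 2: balance=279194)
step 2 (pay 25506): balance=256312
step 3 (pay 28252): balance=230469
step 4 (pay 26614): balance=206021
step 5 (pay 25532): balance=182425
step 6 (pay 29710): balance=154429
step 7 (pay 30635): balance=125245
step 8 (pay 26122): balance=100300
step 9 (pay 27572): balance=73670
step 10 (pay 27180): balance=47182
step 11 (pay 30834): balance=16791

16791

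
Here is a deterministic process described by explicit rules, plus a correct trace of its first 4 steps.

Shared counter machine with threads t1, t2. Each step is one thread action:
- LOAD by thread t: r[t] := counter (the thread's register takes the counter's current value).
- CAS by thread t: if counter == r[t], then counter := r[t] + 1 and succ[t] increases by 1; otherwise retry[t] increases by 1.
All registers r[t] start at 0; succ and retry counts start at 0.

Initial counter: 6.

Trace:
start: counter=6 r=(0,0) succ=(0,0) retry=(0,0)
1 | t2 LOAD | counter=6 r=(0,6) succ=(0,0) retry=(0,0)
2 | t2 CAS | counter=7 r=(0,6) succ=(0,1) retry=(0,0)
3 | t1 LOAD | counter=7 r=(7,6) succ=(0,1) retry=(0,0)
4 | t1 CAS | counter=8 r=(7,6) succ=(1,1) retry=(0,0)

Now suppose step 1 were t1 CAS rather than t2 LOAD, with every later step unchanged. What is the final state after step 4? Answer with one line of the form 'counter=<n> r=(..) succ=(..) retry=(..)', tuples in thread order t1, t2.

(re-executing from step 1 with the substitution; state before step 1: counter=6 r=(0,0) succ=(0,0) retry=(0,0))
1 | t1 CAS | counter=6 r=(0,0) succ=(0,0) retry=(1,0)
2 | t2 CAS | counter=6 r=(0,0) succ=(0,0) retry=(1,1)
3 | t1 LOAD | counter=6 r=(6,0) succ=(0,0) retry=(1,1)
4 | t1 CAS | counter=7 r=(6,0) succ=(1,0) retry=(1,1)

counter=7 r=(6,0) succ=(1,0) retry=(1,1)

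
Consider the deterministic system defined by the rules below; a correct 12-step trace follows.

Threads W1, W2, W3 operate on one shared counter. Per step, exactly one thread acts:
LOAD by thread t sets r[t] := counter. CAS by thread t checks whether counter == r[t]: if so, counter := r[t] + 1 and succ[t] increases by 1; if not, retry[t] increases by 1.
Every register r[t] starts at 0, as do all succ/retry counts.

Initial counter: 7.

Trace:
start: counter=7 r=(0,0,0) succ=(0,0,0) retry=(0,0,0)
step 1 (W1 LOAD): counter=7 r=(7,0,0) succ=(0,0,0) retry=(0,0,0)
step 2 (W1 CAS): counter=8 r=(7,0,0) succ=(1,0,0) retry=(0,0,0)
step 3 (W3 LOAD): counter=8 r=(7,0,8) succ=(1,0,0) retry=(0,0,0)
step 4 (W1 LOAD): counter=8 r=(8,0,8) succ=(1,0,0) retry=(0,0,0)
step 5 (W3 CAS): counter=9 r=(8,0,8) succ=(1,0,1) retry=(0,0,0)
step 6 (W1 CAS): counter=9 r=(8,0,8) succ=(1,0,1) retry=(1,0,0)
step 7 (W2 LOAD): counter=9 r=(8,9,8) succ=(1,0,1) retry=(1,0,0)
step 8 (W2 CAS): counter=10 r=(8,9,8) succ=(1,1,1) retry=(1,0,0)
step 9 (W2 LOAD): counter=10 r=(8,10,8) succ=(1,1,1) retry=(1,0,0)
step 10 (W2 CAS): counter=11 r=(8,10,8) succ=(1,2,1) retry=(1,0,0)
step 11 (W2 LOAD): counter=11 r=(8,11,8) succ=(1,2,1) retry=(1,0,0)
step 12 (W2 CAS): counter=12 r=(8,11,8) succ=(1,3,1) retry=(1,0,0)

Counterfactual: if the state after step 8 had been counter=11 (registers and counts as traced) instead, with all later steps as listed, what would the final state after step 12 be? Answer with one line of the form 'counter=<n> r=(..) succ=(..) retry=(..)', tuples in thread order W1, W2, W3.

state after step 8 := counter=11 r=(8,9,8) succ=(1,1,1) retry=(1,0,0)
step 9 (W2 LOAD): counter=11 r=(8,11,8) succ=(1,1,1) retry=(1,0,0)
step 10 (W2 CAS): counter=12 r=(8,11,8) succ=(1,2,1) retry=(1,0,0)
step 11 (W2 LOAD): counter=12 r=(8,12,8) succ=(1,2,1) retry=(1,0,0)
step 12 (W2 CAS): counter=13 r=(8,12,8) succ=(1,3,1) retry=(1,0,0)

counter=13 r=(8,12,8) succ=(1,3,1) retry=(1,0,0)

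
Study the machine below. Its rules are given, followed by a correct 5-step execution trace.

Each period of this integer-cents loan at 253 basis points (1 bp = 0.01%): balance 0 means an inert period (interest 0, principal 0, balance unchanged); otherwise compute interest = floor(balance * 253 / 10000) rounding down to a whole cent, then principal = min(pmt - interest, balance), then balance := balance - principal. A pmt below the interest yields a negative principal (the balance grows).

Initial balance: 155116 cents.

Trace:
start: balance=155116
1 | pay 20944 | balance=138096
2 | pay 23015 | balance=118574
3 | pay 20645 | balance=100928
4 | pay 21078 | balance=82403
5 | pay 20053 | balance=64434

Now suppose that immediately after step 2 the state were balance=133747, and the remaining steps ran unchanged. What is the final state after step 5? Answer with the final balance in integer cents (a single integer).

state after step 2 := balance=133747
3 | pay 20645 | balance=116485
4 | pay 21078 | balance=98354
5 | pay 20053 | balance=80789

80789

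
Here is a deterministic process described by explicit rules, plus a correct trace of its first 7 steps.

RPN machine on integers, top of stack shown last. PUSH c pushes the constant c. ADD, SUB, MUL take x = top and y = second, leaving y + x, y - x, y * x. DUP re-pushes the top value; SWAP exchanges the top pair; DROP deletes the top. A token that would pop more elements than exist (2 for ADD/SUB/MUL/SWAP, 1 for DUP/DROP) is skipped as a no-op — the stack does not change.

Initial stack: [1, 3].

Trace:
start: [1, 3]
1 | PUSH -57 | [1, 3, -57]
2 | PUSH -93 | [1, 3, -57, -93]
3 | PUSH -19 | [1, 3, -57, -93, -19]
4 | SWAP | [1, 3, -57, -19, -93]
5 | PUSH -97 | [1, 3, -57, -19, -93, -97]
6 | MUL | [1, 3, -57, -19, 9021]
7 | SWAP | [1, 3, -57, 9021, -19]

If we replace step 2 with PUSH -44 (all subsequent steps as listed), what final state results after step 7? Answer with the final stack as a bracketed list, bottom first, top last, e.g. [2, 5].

[1, 3, -57, 4268, -19]

(re-executing from step 2 with the substitution; state before step 2: [1, 3, -57])
2 | PUSH -44 | [1, 3, -57, -44]
3 | PUSH -19 | [1, 3, -57, -44, -19]
4 | SWAP | [1, 3, -57, -19, -44]
5 | PUSH -97 | [1, 3, -57, -19, -44, -97]
6 | MUL | [1, 3, -57, -19, 4268]
7 | SWAP | [1, 3, -57, 4268, -19]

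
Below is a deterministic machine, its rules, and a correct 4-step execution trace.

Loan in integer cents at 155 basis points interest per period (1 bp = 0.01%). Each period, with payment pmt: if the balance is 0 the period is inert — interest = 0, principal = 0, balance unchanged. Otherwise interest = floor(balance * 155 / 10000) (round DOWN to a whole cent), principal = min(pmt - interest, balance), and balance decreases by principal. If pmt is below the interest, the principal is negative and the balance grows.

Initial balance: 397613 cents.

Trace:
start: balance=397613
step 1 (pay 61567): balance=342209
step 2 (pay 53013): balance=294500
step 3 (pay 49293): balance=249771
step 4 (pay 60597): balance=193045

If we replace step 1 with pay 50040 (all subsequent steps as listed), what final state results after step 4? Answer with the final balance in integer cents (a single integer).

205116

(re-executing from step 1 with the substitution; state before step 1: balance=397613)
step 1 (pay 50040): balance=353736
step 2 (pay 53013): balance=306205
step 3 (pay 49293): balance=261658
step 4 (pay 60597): balance=205116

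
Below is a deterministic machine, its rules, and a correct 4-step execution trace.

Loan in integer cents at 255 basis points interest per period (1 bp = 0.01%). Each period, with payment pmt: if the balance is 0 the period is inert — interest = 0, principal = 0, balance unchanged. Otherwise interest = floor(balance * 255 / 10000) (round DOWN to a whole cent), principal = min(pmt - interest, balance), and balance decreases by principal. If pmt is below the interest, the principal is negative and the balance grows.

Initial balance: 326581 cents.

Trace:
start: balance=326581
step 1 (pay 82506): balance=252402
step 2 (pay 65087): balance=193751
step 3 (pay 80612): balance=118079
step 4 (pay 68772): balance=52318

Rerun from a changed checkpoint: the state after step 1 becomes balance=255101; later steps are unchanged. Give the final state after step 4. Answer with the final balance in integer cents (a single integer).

55229

state after step 1 := balance=255101
step 2 (pay 65087): balance=196519
step 3 (pay 80612): balance=120918
step 4 (pay 68772): balance=55229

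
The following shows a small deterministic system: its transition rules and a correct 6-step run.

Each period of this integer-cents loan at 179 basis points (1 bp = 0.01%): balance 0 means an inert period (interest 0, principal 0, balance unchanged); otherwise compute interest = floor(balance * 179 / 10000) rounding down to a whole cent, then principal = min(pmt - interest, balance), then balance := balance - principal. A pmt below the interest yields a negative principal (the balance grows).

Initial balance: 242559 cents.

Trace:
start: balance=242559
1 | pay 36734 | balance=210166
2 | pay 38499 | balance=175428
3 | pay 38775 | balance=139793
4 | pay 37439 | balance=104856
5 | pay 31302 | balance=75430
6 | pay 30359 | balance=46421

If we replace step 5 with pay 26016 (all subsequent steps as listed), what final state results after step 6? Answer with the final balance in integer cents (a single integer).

(re-executing from step 5 with the substitution; state before step 5: balance=104856)
5 | pay 26016 | balance=80716
6 | pay 30359 | balance=51801

51801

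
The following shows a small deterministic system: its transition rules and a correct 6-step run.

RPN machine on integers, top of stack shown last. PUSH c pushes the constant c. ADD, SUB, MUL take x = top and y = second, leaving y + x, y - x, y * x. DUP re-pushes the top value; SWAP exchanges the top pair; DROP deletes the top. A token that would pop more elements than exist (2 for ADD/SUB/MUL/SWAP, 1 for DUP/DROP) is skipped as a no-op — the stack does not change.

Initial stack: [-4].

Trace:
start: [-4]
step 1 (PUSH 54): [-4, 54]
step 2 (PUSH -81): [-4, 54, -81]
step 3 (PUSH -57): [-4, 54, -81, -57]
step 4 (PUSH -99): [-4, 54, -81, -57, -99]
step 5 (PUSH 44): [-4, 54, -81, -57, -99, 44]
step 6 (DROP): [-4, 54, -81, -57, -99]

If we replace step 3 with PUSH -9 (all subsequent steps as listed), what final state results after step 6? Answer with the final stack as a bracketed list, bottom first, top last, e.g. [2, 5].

(re-executing from step 3 with the substitution; state before step 3: [-4, 54, -81])
step 3 (PUSH -9): [-4, 54, -81, -9]
step 4 (PUSH -99): [-4, 54, -81, -9, -99]
step 5 (PUSH 44): [-4, 54, -81, -9, -99, 44]
step 6 (DROP): [-4, 54, -81, -9, -99]

[-4, 54, -81, -9, -99]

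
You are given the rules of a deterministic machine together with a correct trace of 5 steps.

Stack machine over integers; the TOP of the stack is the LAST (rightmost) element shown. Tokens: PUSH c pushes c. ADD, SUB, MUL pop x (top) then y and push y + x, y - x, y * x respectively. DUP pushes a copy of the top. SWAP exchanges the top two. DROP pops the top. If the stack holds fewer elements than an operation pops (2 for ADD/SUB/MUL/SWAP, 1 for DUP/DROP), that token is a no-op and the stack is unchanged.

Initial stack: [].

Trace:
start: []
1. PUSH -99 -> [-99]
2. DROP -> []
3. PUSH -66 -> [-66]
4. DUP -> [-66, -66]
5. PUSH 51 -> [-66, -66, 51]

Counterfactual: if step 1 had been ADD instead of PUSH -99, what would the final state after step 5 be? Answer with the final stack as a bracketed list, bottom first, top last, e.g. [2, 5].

(re-executing from step 1 with the substitution; state before step 1: [])
1. ADD -> []
2. DROP -> []
3. PUSH -66 -> [-66]
4. DUP -> [-66, -66]
5. PUSH 51 -> [-66, -66, 51]

[-66, -66, 51]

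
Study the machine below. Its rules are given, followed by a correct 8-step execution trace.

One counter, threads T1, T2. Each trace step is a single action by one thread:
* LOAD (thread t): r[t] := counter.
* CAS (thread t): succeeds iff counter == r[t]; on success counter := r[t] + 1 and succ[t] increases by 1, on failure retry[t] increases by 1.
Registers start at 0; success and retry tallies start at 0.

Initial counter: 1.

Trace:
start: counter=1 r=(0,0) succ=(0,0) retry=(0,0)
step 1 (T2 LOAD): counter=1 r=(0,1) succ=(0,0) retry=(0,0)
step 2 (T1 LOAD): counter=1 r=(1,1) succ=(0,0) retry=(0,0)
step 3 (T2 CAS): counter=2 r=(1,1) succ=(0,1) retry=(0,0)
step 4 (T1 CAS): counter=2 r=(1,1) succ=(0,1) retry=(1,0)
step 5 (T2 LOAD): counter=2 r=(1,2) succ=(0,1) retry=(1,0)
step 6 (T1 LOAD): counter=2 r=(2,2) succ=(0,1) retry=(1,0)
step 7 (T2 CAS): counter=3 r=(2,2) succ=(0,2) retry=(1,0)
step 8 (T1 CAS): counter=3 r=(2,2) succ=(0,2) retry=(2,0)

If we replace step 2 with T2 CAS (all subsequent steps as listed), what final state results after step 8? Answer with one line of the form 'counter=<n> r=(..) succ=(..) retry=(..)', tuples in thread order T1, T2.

counter=3 r=(2,2) succ=(0,2) retry=(2,1)

(re-executing from step 2 with the substitution; state before step 2: counter=1 r=(0,1) succ=(0,0) retry=(0,0))
step 2 (T2 CAS): counter=2 r=(0,1) succ=(0,1) retry=(0,0)
step 3 (T2 CAS): counter=2 r=(0,1) succ=(0,1) retry=(0,1)
step 4 (T1 CAS): counter=2 r=(0,1) succ=(0,1) retry=(1,1)
step 5 (T2 LOAD): counter=2 r=(0,2) succ=(0,1) retry=(1,1)
step 6 (T1 LOAD): counter=2 r=(2,2) succ=(0,1) retry=(1,1)
step 7 (T2 CAS): counter=3 r=(2,2) succ=(0,2) retry=(1,1)
step 8 (T1 CAS): counter=3 r=(2,2) succ=(0,2) retry=(2,1)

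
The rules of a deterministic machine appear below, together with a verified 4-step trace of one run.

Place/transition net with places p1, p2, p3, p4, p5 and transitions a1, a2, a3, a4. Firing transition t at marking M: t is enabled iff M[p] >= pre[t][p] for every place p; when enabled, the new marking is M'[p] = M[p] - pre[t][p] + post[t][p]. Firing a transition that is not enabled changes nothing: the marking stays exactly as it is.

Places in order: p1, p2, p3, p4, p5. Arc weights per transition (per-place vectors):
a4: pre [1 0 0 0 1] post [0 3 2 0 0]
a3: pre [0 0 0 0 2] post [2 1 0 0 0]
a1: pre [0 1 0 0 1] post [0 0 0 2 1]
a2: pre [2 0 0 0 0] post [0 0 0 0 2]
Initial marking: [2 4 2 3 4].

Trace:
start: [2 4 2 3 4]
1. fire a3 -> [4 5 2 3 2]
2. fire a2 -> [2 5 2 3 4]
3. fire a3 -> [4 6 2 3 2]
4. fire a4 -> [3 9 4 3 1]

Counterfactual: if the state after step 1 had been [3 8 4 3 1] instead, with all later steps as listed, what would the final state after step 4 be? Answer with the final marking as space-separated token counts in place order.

state after step 1 := [3 8 4 3 1]
2. fire a2 -> [1 8 4 3 3]
3. fire a3 -> [3 9 4 3 1]
4. fire a4 -> [2 12 6 3 0]

2 12 6 3 0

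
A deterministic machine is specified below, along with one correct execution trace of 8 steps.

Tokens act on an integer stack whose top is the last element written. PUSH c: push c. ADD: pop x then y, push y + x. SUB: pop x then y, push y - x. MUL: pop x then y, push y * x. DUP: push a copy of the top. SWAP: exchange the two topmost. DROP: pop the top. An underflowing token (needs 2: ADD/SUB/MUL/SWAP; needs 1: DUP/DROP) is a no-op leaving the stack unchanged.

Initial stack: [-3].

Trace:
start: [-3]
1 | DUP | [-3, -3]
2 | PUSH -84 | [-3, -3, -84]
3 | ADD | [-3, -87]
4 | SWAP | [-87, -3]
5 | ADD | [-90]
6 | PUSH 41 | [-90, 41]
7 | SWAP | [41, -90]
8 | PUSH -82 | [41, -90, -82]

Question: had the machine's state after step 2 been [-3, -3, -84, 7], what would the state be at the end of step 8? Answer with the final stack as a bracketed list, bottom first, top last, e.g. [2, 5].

[-3, 41, -80, -82]

state after step 2 := [-3, -3, -84, 7]
3 | ADD | [-3, -3, -77]
4 | SWAP | [-3, -77, -3]
5 | ADD | [-3, -80]
6 | PUSH 41 | [-3, -80, 41]
7 | SWAP | [-3, 41, -80]
8 | PUSH -82 | [-3, 41, -80, -82]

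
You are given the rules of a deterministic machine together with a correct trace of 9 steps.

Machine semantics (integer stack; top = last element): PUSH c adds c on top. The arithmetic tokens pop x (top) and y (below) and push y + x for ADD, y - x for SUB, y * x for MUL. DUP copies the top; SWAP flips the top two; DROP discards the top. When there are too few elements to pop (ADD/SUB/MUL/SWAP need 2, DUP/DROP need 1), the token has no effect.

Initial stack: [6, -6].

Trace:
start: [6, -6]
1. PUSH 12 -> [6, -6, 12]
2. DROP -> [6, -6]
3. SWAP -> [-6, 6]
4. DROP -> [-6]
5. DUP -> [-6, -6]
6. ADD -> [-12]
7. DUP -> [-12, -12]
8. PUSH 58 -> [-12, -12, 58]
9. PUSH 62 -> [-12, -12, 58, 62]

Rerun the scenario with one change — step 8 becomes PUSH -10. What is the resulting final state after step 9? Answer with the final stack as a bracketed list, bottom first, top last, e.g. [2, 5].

[-12, -12, -10, 62]

(re-executing from step 8 with the substitution; state before step 8: [-12, -12])
8. PUSH -10 -> [-12, -12, -10]
9. PUSH 62 -> [-12, -12, -10, 62]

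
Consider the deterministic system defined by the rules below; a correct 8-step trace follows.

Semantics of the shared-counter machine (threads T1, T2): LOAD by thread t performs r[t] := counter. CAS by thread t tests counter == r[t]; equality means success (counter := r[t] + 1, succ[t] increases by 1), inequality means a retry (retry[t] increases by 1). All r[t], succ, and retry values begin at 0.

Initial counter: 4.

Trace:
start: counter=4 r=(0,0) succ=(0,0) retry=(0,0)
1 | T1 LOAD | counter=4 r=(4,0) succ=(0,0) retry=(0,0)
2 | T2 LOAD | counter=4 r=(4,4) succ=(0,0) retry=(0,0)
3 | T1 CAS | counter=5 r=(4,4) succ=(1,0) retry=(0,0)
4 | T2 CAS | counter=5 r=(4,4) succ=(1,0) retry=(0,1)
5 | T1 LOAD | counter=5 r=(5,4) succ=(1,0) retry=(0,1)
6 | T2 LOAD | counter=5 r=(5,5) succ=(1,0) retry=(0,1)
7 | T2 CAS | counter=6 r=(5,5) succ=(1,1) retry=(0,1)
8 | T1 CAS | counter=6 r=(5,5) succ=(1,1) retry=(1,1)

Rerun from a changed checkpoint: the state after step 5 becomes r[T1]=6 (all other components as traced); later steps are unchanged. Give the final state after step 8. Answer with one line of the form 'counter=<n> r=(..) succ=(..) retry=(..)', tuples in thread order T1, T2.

state after step 5 := counter=5 r=(6,4) succ=(1,0) retry=(0,1)
6 | T2 LOAD | counter=5 r=(6,5) succ=(1,0) retry=(0,1)
7 | T2 CAS | counter=6 r=(6,5) succ=(1,1) retry=(0,1)
8 | T1 CAS | counter=7 r=(6,5) succ=(2,1) retry=(0,1)

counter=7 r=(6,5) succ=(2,1) retry=(0,1)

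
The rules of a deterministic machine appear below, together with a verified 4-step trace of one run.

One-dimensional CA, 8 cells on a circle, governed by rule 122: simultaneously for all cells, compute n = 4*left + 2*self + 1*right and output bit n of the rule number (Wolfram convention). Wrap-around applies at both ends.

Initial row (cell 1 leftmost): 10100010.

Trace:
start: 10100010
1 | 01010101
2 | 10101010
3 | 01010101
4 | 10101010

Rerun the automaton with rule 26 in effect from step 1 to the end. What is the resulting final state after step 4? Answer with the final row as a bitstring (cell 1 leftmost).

(re-executing steps 1..4 under rule 26; state before step 1: 10100010)
1 | 00010100
2 | 00100010
3 | 01010101
4 | 00000000

00000000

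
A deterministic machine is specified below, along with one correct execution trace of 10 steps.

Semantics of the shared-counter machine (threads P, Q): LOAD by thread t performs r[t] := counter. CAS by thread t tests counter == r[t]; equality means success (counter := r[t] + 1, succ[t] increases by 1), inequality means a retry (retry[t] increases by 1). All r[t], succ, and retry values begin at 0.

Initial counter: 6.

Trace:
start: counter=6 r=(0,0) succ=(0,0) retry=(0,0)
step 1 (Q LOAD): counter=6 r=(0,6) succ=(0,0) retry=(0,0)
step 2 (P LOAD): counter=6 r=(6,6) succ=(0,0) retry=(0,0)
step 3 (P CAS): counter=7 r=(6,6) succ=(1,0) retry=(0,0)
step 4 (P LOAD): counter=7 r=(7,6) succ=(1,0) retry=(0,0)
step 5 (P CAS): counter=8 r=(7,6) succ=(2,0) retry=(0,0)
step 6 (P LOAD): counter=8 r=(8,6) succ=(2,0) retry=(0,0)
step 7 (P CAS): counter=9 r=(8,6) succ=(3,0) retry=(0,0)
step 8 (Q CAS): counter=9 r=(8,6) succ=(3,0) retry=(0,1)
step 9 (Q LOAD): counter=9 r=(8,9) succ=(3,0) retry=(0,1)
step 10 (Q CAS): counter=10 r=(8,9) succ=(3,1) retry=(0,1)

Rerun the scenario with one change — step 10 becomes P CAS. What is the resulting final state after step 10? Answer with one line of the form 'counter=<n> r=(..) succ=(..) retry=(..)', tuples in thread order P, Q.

counter=9 r=(8,9) succ=(3,0) retry=(1,1)

(re-executing from step 10 with the substitution; state before step 10: counter=9 r=(8,9) succ=(3,0) retry=(0,1))
step 10 (P CAS): counter=9 r=(8,9) succ=(3,0) retry=(1,1)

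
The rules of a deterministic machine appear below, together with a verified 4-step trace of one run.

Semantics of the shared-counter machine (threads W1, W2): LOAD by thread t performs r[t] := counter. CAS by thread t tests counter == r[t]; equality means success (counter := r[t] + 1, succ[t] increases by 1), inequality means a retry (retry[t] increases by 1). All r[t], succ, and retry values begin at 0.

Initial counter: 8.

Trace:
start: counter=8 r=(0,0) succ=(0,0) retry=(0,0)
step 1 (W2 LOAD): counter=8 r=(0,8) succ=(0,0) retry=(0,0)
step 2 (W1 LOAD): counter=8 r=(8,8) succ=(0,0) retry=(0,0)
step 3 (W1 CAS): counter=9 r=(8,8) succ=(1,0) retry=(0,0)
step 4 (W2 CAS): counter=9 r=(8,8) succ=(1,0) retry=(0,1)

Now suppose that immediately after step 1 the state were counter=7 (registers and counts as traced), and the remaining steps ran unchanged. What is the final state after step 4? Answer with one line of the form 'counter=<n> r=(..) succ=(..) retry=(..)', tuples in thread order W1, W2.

counter=9 r=(7,8) succ=(1,1) retry=(0,0)

state after step 1 := counter=7 r=(0,8) succ=(0,0) retry=(0,0)
step 2 (W1 LOAD): counter=7 r=(7,8) succ=(0,0) retry=(0,0)
step 3 (W1 CAS): counter=8 r=(7,8) succ=(1,0) retry=(0,0)
step 4 (W2 CAS): counter=9 r=(7,8) succ=(1,1) retry=(0,0)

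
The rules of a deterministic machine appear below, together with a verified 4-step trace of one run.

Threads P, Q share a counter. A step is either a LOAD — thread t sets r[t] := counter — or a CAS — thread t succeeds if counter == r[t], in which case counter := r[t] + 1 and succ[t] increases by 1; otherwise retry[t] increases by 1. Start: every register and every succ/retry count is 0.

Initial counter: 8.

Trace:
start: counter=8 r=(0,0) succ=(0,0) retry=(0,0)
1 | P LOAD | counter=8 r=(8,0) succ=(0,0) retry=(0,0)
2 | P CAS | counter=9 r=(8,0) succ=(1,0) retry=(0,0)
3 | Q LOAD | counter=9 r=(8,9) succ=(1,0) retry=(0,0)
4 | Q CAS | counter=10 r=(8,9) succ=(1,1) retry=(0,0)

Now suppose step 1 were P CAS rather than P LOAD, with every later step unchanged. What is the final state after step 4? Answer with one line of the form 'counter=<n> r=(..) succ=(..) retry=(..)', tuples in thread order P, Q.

(re-executing from step 1 with the substitution; state before step 1: counter=8 r=(0,0) succ=(0,0) retry=(0,0))
1 | P CAS | counter=8 r=(0,0) succ=(0,0) retry=(1,0)
2 | P CAS | counter=8 r=(0,0) succ=(0,0) retry=(2,0)
3 | Q LOAD | counter=8 r=(0,8) succ=(0,0) retry=(2,0)
4 | Q CAS | counter=9 r=(0,8) succ=(0,1) retry=(2,0)

counter=9 r=(0,8) succ=(0,1) retry=(2,0)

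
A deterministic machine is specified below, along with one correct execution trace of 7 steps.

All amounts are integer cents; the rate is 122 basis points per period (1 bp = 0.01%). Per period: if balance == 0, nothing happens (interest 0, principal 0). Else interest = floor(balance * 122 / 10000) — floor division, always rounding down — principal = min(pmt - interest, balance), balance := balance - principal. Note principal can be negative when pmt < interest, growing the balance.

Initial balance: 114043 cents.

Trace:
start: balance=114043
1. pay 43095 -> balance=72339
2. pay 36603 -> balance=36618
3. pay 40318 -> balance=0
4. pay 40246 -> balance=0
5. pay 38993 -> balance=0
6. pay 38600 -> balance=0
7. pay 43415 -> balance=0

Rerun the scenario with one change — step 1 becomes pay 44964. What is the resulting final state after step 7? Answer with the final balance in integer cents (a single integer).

(re-executing from step 1 with the substitution; state before step 1: balance=114043)
1. pay 44964 -> balance=70470
2. pay 36603 -> balance=34726
3. pay 40318 -> balance=0
4. pay 40246 -> balance=0
5. pay 38993 -> balance=0
6. pay 38600 -> balance=0
7. pay 43415 -> balance=0

0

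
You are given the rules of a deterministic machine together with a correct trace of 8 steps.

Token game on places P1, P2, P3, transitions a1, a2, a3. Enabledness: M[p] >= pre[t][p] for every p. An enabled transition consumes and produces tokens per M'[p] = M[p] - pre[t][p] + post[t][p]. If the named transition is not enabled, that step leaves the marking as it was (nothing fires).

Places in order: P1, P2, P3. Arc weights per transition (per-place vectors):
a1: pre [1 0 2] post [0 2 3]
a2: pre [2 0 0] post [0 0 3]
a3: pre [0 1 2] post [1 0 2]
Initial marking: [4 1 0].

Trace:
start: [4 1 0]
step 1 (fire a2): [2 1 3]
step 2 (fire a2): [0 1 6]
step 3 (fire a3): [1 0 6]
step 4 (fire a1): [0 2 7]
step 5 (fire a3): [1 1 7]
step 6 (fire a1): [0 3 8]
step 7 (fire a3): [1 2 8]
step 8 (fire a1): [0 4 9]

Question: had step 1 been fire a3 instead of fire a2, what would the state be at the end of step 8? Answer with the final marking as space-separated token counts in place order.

(re-executing from step 1 with the substitution; state before step 1: [4 1 0])
step 1 (fire a3): [4 1 0]
step 2 (fire a2): [2 1 3]
step 3 (fire a3): [3 0 3]
step 4 (fire a1): [2 2 4]
step 5 (fire a3): [3 1 4]
step 6 (fire a1): [2 3 5]
step 7 (fire a3): [3 2 5]
step 8 (fire a1): [2 4 6]

2 4 6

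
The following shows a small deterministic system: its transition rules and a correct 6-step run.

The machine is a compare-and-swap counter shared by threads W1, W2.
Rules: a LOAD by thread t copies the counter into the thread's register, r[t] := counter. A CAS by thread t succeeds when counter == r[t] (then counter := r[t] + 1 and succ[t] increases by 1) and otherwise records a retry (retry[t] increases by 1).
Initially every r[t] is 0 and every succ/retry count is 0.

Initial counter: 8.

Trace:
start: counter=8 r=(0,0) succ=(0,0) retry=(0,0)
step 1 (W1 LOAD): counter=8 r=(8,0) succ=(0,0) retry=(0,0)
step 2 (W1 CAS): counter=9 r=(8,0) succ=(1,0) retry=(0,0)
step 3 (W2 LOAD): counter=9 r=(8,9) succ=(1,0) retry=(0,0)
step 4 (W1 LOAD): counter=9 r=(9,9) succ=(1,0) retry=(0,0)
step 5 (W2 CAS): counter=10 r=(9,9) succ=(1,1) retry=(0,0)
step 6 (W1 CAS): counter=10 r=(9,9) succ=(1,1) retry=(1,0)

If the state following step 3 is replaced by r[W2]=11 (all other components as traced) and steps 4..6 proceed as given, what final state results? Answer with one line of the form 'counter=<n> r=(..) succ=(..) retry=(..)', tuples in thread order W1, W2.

state after step 3 := counter=9 r=(8,11) succ=(1,0) retry=(0,0)
step 4 (W1 LOAD): counter=9 r=(9,11) succ=(1,0) retry=(0,0)
step 5 (W2 CAS): counter=9 r=(9,11) succ=(1,0) retry=(0,1)
step 6 (W1 CAS): counter=10 r=(9,11) succ=(2,0) retry=(0,1)

counter=10 r=(9,11) succ=(2,0) retry=(0,1)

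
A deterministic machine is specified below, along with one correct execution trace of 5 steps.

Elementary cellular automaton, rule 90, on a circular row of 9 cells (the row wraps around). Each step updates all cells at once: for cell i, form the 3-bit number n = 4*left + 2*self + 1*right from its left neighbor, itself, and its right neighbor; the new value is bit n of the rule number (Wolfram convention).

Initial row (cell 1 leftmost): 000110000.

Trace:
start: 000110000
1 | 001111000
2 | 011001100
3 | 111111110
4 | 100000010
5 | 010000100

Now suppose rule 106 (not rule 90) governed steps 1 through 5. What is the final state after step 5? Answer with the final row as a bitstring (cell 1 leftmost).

(re-executing steps 1..5 under rule 106; state before step 1: 000110000)
1 | 001110000
2 | 011010000
3 | 111100000
4 | 100100001
5 | 101000011

101000011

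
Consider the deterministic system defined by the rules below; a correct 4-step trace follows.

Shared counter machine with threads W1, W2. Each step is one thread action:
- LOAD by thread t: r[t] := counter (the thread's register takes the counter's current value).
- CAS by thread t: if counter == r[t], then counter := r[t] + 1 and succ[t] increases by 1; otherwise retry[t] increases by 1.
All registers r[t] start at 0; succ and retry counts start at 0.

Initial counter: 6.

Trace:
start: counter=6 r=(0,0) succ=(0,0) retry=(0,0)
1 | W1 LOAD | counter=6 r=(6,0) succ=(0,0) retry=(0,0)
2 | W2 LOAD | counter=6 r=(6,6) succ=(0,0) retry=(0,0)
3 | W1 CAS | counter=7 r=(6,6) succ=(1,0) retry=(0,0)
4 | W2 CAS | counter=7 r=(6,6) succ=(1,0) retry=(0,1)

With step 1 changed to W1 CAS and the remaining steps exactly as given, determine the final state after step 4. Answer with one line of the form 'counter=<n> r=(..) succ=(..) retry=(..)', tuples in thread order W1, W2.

counter=7 r=(0,6) succ=(0,1) retry=(2,0)

(re-executing from step 1 with the substitution; state before step 1: counter=6 r=(0,0) succ=(0,0) retry=(0,0))
1 | W1 CAS | counter=6 r=(0,0) succ=(0,0) retry=(1,0)
2 | W2 LOAD | counter=6 r=(0,6) succ=(0,0) retry=(1,0)
3 | W1 CAS | counter=6 r=(0,6) succ=(0,0) retry=(2,0)
4 | W2 CAS | counter=7 r=(0,6) succ=(0,1) retry=(2,0)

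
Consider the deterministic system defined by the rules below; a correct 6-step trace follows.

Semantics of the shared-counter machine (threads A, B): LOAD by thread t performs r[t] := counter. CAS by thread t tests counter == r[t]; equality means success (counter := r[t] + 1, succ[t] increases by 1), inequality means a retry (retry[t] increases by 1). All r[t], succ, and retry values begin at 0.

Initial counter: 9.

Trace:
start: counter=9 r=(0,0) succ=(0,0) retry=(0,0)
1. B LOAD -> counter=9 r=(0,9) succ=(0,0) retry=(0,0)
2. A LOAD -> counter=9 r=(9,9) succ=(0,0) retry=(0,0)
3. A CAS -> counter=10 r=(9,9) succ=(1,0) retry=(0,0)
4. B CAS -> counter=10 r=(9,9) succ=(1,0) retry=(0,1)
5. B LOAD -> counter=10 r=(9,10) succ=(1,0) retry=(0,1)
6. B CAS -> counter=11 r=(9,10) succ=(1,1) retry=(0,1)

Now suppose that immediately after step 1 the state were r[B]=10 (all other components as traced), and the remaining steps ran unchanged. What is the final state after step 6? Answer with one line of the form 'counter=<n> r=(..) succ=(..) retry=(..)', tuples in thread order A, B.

counter=12 r=(9,11) succ=(1,2) retry=(0,0)

state after step 1 := counter=9 r=(0,10) succ=(0,0) retry=(0,0)
2. A LOAD -> counter=9 r=(9,10) succ=(0,0) retry=(0,0)
3. A CAS -> counter=10 r=(9,10) succ=(1,0) retry=(0,0)
4. B CAS -> counter=11 r=(9,10) succ=(1,1) retry=(0,0)
5. B LOAD -> counter=11 r=(9,11) succ=(1,1) retry=(0,0)
6. B CAS -> counter=12 r=(9,11) succ=(1,2) retry=(0,0)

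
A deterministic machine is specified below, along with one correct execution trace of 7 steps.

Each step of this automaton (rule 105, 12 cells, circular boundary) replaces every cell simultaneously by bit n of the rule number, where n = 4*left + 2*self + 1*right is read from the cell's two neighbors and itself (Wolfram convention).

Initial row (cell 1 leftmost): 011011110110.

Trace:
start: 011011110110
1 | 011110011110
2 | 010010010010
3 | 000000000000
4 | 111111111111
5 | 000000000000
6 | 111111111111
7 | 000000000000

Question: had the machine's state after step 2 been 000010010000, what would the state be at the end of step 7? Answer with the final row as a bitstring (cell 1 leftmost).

100110011001

state after step 2 := 000010010000
3 | 111000000111
4 | 001011110100
5 | 100110011001
6 | 100110011001
7 | 100110011001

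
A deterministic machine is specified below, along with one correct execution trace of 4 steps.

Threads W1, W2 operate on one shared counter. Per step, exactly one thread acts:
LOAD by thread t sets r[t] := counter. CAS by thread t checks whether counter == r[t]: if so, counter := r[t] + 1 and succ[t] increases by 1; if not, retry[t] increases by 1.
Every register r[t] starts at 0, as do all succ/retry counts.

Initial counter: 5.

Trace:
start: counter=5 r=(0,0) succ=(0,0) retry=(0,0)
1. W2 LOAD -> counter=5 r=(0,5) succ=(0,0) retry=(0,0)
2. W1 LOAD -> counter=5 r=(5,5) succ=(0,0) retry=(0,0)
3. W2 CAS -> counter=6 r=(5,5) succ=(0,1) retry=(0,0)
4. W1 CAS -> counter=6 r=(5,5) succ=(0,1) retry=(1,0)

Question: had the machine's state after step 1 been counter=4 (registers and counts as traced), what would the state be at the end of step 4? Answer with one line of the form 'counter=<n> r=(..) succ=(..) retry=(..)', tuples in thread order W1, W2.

state after step 1 := counter=4 r=(0,5) succ=(0,0) retry=(0,0)
2. W1 LOAD -> counter=4 r=(4,5) succ=(0,0) retry=(0,0)
3. W2 CAS -> counter=4 r=(4,5) succ=(0,0) retry=(0,1)
4. W1 CAS -> counter=5 r=(4,5) succ=(1,0) retry=(0,1)

counter=5 r=(4,5) succ=(1,0) retry=(0,1)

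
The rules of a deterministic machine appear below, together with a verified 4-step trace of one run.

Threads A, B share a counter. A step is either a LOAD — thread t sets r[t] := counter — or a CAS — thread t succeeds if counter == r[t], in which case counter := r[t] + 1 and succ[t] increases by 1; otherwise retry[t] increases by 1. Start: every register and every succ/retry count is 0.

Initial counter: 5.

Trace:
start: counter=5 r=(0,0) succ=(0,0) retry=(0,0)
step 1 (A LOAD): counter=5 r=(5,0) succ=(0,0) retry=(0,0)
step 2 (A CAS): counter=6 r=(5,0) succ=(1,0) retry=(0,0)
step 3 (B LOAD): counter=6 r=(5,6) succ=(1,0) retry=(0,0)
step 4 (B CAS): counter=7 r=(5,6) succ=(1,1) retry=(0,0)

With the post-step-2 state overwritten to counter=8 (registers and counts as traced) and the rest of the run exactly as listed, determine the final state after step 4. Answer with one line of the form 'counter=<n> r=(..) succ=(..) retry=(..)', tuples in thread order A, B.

state after step 2 := counter=8 r=(5,0) succ=(1,0) retry=(0,0)
step 3 (B LOAD): counter=8 r=(5,8) succ=(1,0) retry=(0,0)
step 4 (B CAS): counter=9 r=(5,8) succ=(1,1) retry=(0,0)

counter=9 r=(5,8) succ=(1,1) retry=(0,0)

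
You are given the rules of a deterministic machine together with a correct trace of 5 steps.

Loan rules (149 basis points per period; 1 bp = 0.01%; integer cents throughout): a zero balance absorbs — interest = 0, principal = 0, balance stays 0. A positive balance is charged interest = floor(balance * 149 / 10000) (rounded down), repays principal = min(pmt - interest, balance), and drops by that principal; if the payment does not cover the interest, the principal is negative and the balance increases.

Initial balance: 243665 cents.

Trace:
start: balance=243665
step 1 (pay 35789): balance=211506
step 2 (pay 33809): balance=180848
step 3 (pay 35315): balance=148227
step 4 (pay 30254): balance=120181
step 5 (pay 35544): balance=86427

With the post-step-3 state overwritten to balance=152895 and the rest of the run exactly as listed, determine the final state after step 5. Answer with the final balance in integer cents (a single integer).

state after step 3 := balance=152895
step 4 (pay 30254): balance=124919
step 5 (pay 35544): balance=91236

91236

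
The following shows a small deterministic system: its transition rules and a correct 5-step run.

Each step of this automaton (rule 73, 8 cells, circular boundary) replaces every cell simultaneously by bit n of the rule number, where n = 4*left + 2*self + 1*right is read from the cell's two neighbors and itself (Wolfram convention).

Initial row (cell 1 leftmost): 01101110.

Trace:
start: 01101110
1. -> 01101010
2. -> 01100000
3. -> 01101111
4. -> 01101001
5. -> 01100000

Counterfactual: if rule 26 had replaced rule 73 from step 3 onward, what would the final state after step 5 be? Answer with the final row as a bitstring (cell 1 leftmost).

(re-executing steps 3..5 under rule 26; state before step 3: 01100000)
3. -> 11010000
4. -> 10001001
5. -> 01010111

01010111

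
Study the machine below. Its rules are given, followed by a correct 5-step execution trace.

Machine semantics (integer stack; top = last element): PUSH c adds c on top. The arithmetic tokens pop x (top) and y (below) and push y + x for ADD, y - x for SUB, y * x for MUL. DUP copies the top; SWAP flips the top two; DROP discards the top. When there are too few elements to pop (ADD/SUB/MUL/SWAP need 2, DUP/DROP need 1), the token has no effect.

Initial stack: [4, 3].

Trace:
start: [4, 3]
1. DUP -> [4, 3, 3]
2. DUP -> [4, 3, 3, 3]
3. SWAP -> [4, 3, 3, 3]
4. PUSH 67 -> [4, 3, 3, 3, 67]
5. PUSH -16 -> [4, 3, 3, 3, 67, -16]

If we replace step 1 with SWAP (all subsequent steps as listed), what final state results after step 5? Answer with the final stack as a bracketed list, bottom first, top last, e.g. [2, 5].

[3, 4, 4, 67, -16]

(re-executing from step 1 with the substitution; state before step 1: [4, 3])
1. SWAP -> [3, 4]
2. DUP -> [3, 4, 4]
3. SWAP -> [3, 4, 4]
4. PUSH 67 -> [3, 4, 4, 67]
5. PUSH -16 -> [3, 4, 4, 67, -16]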